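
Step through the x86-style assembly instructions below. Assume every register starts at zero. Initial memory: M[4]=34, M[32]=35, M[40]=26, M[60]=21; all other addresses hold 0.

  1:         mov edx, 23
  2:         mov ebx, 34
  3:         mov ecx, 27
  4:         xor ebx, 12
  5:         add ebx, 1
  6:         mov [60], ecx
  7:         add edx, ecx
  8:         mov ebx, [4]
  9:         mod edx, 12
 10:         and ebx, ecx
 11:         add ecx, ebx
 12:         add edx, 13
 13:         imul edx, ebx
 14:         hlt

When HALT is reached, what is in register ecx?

29

mov edx, 23 → edx=23
mov ebx, 34 → ebx=34
mov ecx, 27 → ecx=27
xor ebx, 12 → ebx=34^12=46
add ebx, 1 → ebx=46+1=47
mov [60], ecx → M[60]=27
add edx, ecx → edx=23+27=50
mov ebx, [4] → ebx=M[4]=34
mod edx, 12 → edx=50%12=2
and ebx, ecx → ebx=34&27=2
add ecx, ebx → ecx=27+2=29
add edx, 13 → edx=2+13=15
imul edx, ebx → edx=15*2=30
halt.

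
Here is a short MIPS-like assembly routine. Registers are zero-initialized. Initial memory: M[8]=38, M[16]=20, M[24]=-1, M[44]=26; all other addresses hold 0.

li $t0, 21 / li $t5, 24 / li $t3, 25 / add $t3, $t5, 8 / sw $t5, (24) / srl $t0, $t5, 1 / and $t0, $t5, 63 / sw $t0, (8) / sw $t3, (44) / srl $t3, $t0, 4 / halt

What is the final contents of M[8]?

li $t0, 21 → $t0=21
li $t5, 24 → $t5=24
li $t3, 25 → $t3=25
add $t3, $t5, 8 → $t3=24+8=32
sw $t5, (24) → M[24]=24
srl $t0, $t5, 1 → $t0=24>>1=12
and $t0, $t5, 63 → $t0=24&63=24
sw $t0, (8) → M[8]=24
sw $t3, (44) → M[44]=32
srl $t3, $t0, 4 → $t3=24>>4=1
halt.

24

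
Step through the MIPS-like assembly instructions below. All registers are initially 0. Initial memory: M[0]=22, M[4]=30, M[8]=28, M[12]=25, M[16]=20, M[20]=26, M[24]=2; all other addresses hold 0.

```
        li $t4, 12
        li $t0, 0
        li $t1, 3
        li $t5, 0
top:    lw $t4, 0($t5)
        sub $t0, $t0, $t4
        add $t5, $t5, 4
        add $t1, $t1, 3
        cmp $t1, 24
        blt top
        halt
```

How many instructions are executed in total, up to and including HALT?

$t4=12
$t0=0
$t1=3
$t5=0
$t4=M[0]=22
$t0=0-22=-22
$t5=0+4=4
$t1=3+3=6
cmp $t1, 24  (cmp 6,24)
blt top: taken
$t4=M[4]=30
$t0=(-22)-30=-52
$t5=4+4=8
$t1=6+3=9
cmp $t1, 24  (cmp 9,24)
blt top: taken
$t4=M[8]=28
$t0=(-52)-28=-80
$t5=8+4=12
$t1=9+3=12
cmp $t1, 24  (cmp 12,24)
blt top: taken
$t4=M[12]=25
$t0=(-80)-25=-105
$t5=12+4=16
$t1=12+3=15
cmp $t1, 24  (cmp 15,24)
blt top: taken
$t4=M[16]=20
$t0=(-105)-20=-125
$t5=16+4=20
$t1=15+3=18
cmp $t1, 24  (cmp 18,24)
blt top: taken
$t4=M[20]=26
$t0=(-125)-26=-151
$t5=20+4=24
$t1=18+3=21
cmp $t1, 24  (cmp 21,24)
blt top: taken
$t4=M[24]=2
$t0=(-151)-2=-153
$t5=24+4=28
$t1=21+3=24
cmp $t1, 24  (cmp 24,24)
blt top: not taken
halt.
Total executed instructions: 47.

47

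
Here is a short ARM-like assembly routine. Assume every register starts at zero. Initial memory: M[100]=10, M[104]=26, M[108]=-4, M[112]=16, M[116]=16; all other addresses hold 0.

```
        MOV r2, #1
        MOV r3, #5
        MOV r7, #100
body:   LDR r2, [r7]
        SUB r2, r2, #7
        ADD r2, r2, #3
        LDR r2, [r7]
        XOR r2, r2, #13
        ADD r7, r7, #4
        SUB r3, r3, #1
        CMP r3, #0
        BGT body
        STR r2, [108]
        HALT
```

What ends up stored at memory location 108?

29

r2=1
r3=5
r7=100
r2=M[100]=10
r2=10-7=3
r2=3+3=6
r2=M[100]=10
r2=10^13=7
r7=100+4=104
r3=5-1=4
CMP r3, #0  (cmp 4,0)
BGT body: taken
r2=M[104]=26
r2=26-7=19
r2=19+3=22
r2=M[104]=26
r2=26^13=23
r7=104+4=108
r3=4-1=3
CMP r3, #0  (cmp 3,0)
BGT body: taken
r2=M[108]=-4
r2=(-4)-7=-11
r2=(-11)+3=-8
r2=M[108]=-4
r2=(-4)^13=-15
r7=108+4=112
r3=3-1=2
CMP r3, #0  (cmp 2,0)
BGT body: taken
r2=M[112]=16
r2=16-7=9
r2=9+3=12
r2=M[112]=16
r2=16^13=29
r7=112+4=116
r3=2-1=1
CMP r3, #0  (cmp 1,0)
BGT body: taken
r2=M[116]=16
r2=16-7=9
r2=9+3=12
r2=M[116]=16
r2=16^13=29
r7=116+4=120
r3=1-1=0
CMP r3, #0  (cmp 0,0)
BGT body: not taken
STR r2, [108] → M[108]=29
halt.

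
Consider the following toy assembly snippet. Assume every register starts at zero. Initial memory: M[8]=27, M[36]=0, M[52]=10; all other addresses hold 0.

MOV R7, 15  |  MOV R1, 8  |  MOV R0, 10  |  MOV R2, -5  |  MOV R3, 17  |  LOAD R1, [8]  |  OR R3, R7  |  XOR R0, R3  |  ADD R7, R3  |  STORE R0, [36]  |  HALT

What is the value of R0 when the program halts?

R7=15
R1=8
R0=10
R2=-5
R3=17
R1=M[8]=27
R3=17|15=31
R0=10^31=21
R7=15+31=46
STORE R0, [36] → M[36]=21
halt.

21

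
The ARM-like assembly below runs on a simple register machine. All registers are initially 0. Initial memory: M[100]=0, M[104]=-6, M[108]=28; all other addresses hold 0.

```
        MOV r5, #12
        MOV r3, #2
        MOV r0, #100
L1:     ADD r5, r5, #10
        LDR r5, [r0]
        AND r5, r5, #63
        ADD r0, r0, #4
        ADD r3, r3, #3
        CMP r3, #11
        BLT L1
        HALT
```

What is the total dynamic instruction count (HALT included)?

MOV r5, #12 → r5=12
MOV r3, #2 → r3=2
MOV r0, #100 → r0=100
ADD r5, r5, #10 → r5=12+10=22
LDR r5, [r0] → r5=M[100]=0
AND r5, r5, #63 → r5=0&63=0
ADD r0, r0, #4 → r0=100+4=104
ADD r3, r3, #3 → r3=2+3=5
CMP r3, #11  (cmp 5,11)
BLT L1: taken
ADD r5, r5, #10 → r5=0+10=10
LDR r5, [r0] → r5=M[104]=-6
AND r5, r5, #63 → r5=(-6)&63=58
ADD r0, r0, #4 → r0=104+4=108
ADD r3, r3, #3 → r3=5+3=8
CMP r3, #11  (cmp 8,11)
BLT L1: taken
ADD r5, r5, #10 → r5=58+10=68
LDR r5, [r0] → r5=M[108]=28
AND r5, r5, #63 → r5=28&63=28
ADD r0, r0, #4 → r0=108+4=112
ADD r3, r3, #3 → r3=8+3=11
CMP r3, #11  (cmp 11,11)
BLT L1: not taken
halt.
Total executed instructions: 25.

25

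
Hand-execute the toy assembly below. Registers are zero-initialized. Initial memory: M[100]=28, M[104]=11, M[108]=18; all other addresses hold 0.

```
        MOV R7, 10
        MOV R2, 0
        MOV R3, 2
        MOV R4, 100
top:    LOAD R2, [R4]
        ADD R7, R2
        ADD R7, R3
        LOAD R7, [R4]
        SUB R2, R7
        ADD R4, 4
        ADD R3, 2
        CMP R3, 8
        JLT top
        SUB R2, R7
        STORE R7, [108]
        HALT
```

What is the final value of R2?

after MOV R7, 10: R7=10
after MOV R2, 0: R2=0
after MOV R3, 2: R3=2
after MOV R4, 100: R4=100
after LOAD R2, [R4]: R2=M[100]=28
after ADD R7, R2: R7=10+28=38
after ADD R7, R3: R7=38+2=40
after LOAD R7, [R4]: R7=M[100]=28
after SUB R2, R7: R2=28-28=0
after ADD R4, 4: R4=100+4=104
after ADD R3, 2: R3=2+2=4
CMP R3, 8  (cmp 4,8)
JLT top: taken
after LOAD R2, [R4]: R2=M[104]=11
after ADD R7, R2: R7=28+11=39
after ADD R7, R3: R7=39+4=43
after LOAD R7, [R4]: R7=M[104]=11
after SUB R2, R7: R2=11-11=0
after ADD R4, 4: R4=104+4=108
after ADD R3, 2: R3=4+2=6
CMP R3, 8  (cmp 6,8)
JLT top: taken
after LOAD R2, [R4]: R2=M[108]=18
after ADD R7, R2: R7=11+18=29
after ADD R7, R3: R7=29+6=35
after LOAD R7, [R4]: R7=M[108]=18
after SUB R2, R7: R2=18-18=0
after ADD R4, 4: R4=108+4=112
after ADD R3, 2: R3=6+2=8
CMP R3, 8  (cmp 8,8)
JLT top: not taken
after SUB R2, R7: R2=0-18=-18
STORE R7, [108] → M[108]=18
halt.

-18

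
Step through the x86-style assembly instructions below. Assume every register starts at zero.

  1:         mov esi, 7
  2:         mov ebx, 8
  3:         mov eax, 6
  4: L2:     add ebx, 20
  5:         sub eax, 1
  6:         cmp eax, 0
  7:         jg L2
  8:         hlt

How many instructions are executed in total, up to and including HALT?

28

mov esi, 7 → esi=7
mov ebx, 8 → ebx=8
mov eax, 6 → eax=6
add ebx, 20 → ebx=8+20=28
sub eax, 1 → eax=6-1=5
cmp eax, 0  (cmp 5,0)
jg L2: taken
add ebx, 20 → ebx=28+20=48
sub eax, 1 → eax=5-1=4
cmp eax, 0  (cmp 4,0)
jg L2: taken
add ebx, 20 → ebx=48+20=68
sub eax, 1 → eax=4-1=3
cmp eax, 0  (cmp 3,0)
jg L2: taken
add ebx, 20 → ebx=68+20=88
sub eax, 1 → eax=3-1=2
cmp eax, 0  (cmp 2,0)
jg L2: taken
add ebx, 20 → ebx=88+20=108
sub eax, 1 → eax=2-1=1
cmp eax, 0  (cmp 1,0)
jg L2: taken
add ebx, 20 → ebx=108+20=128
sub eax, 1 → eax=1-1=0
cmp eax, 0  (cmp 0,0)
jg L2: not taken
halt.
Total executed instructions: 28.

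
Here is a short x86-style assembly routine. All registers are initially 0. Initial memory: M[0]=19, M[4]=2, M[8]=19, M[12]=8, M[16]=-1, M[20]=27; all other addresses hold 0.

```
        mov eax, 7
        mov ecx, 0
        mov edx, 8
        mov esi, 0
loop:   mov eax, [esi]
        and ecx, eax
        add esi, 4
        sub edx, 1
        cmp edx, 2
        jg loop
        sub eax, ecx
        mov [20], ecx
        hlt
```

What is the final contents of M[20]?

after mov eax, 7: eax=7
after mov ecx, 0: ecx=0
after mov edx, 8: edx=8
after mov esi, 0: esi=0
after mov eax, [esi]: eax=M[0]=19
after and ecx, eax: ecx=0&19=0
after add esi, 4: esi=0+4=4
after sub edx, 1: edx=8-1=7
cmp edx, 2  (cmp 7,2)
jg loop: taken
after mov eax, [esi]: eax=M[4]=2
after and ecx, eax: ecx=0&2=0
after add esi, 4: esi=4+4=8
after sub edx, 1: edx=7-1=6
cmp edx, 2  (cmp 6,2)
jg loop: taken
after mov eax, [esi]: eax=M[8]=19
after and ecx, eax: ecx=0&19=0
after add esi, 4: esi=8+4=12
after sub edx, 1: edx=6-1=5
cmp edx, 2  (cmp 5,2)
jg loop: taken
after mov eax, [esi]: eax=M[12]=8
after and ecx, eax: ecx=0&8=0
after add esi, 4: esi=12+4=16
after sub edx, 1: edx=5-1=4
cmp edx, 2  (cmp 4,2)
jg loop: taken
after mov eax, [esi]: eax=M[16]=-1
after and ecx, eax: ecx=0&(-1)=0
after add esi, 4: esi=16+4=20
after sub edx, 1: edx=4-1=3
cmp edx, 2  (cmp 3,2)
jg loop: taken
after mov eax, [esi]: eax=M[20]=27
after and ecx, eax: ecx=0&27=0
after add esi, 4: esi=20+4=24
after sub edx, 1: edx=3-1=2
cmp edx, 2  (cmp 2,2)
jg loop: not taken
after sub eax, ecx: eax=27-0=27
mov [20], ecx → M[20]=0
halt.

0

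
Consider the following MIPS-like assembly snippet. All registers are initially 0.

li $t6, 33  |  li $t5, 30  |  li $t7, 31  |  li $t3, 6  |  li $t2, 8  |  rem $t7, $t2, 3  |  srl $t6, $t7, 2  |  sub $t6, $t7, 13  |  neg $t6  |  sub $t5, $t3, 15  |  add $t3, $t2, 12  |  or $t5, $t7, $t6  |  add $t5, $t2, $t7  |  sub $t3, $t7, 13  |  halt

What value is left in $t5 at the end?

$t6=33
$t5=30
$t7=31
$t3=6
$t2=8
$t7=8%3=2
$t6=2>>2=0
$t6=2-13=-11
$t6=-(-11)=11
$t5=6-15=-9
$t3=8+12=20
$t5=2|11=11
$t5=8+2=10
$t3=2-13=-11
halt.

10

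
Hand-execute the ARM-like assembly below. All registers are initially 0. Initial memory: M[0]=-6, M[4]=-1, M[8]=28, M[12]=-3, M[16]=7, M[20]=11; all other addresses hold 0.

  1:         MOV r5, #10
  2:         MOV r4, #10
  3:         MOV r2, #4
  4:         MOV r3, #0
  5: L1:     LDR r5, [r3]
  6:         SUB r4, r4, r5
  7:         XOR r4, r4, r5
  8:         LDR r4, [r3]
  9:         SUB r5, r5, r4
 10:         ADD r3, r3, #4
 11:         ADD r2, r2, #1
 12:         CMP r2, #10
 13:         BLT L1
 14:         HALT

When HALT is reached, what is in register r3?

24

r5=10
r4=10
r2=4
r3=0
r5=M[0]=-6
r4=10-(-6)=16
r4=16^(-6)=-22
r4=M[0]=-6
r5=(-6)-(-6)=0
r3=0+4=4
r2=4+1=5
CMP r2, #10  (cmp 5,10)
BLT L1: taken
r5=M[4]=-1
r4=(-6)-(-1)=-5
r4=(-5)^(-1)=4
r4=M[4]=-1
r5=(-1)-(-1)=0
r3=4+4=8
r2=5+1=6
CMP r2, #10  (cmp 6,10)
BLT L1: taken
r5=M[8]=28
r4=(-1)-28=-29
r4=(-29)^28=-1
r4=M[8]=28
r5=28-28=0
r3=8+4=12
r2=6+1=7
CMP r2, #10  (cmp 7,10)
BLT L1: taken
r5=M[12]=-3
r4=28-(-3)=31
r4=31^(-3)=-30
r4=M[12]=-3
r5=(-3)-(-3)=0
r3=12+4=16
r2=7+1=8
CMP r2, #10  (cmp 8,10)
BLT L1: taken
r5=M[16]=7
r4=(-3)-7=-10
r4=(-10)^7=-15
r4=M[16]=7
r5=7-7=0
r3=16+4=20
r2=8+1=9
CMP r2, #10  (cmp 9,10)
BLT L1: taken
r5=M[20]=11
r4=7-11=-4
r4=(-4)^11=-9
r4=M[20]=11
r5=11-11=0
r3=20+4=24
r2=9+1=10
CMP r2, #10  (cmp 10,10)
BLT L1: not taken
halt.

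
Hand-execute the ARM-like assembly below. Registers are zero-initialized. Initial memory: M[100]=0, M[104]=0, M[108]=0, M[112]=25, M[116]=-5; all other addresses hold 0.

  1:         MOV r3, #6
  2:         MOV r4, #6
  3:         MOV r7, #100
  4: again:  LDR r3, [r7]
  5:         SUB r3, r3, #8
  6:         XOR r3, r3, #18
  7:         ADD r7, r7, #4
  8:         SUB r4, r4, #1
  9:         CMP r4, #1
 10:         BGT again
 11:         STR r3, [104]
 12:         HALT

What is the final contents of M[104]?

after MOV r3, #6: r3=6
after MOV r4, #6: r4=6
after MOV r7, #100: r7=100
after LDR r3, [r7]: r3=M[100]=0
after SUB r3, r3, #8: r3=0-8=-8
after XOR r3, r3, #18: r3=(-8)^18=-22
after ADD r7, r7, #4: r7=100+4=104
after SUB r4, r4, #1: r4=6-1=5
CMP r4, #1  (cmp 5,1)
BGT again: taken
after LDR r3, [r7]: r3=M[104]=0
after SUB r3, r3, #8: r3=0-8=-8
after XOR r3, r3, #18: r3=(-8)^18=-22
after ADD r7, r7, #4: r7=104+4=108
after SUB r4, r4, #1: r4=5-1=4
CMP r4, #1  (cmp 4,1)
BGT again: taken
after LDR r3, [r7]: r3=M[108]=0
after SUB r3, r3, #8: r3=0-8=-8
after XOR r3, r3, #18: r3=(-8)^18=-22
after ADD r7, r7, #4: r7=108+4=112
after SUB r4, r4, #1: r4=4-1=3
CMP r4, #1  (cmp 3,1)
BGT again: taken
after LDR r3, [r7]: r3=M[112]=25
after SUB r3, r3, #8: r3=25-8=17
after XOR r3, r3, #18: r3=17^18=3
after ADD r7, r7, #4: r7=112+4=116
after SUB r4, r4, #1: r4=3-1=2
CMP r4, #1  (cmp 2,1)
BGT again: taken
after LDR r3, [r7]: r3=M[116]=-5
after SUB r3, r3, #8: r3=(-5)-8=-13
after XOR r3, r3, #18: r3=(-13)^18=-31
after ADD r7, r7, #4: r7=116+4=120
after SUB r4, r4, #1: r4=2-1=1
CMP r4, #1  (cmp 1,1)
BGT again: not taken
STR r3, [104] → M[104]=-31
halt.

-31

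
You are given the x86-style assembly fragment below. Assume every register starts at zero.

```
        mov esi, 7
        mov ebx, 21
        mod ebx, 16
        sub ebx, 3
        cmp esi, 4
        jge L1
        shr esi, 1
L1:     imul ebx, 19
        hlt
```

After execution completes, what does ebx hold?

38

esi=7
ebx=21
ebx=21%16=5
ebx=5-3=2
cmp esi, 4  (cmp 7,4)
jge L1: taken
ebx=2*19=38
halt.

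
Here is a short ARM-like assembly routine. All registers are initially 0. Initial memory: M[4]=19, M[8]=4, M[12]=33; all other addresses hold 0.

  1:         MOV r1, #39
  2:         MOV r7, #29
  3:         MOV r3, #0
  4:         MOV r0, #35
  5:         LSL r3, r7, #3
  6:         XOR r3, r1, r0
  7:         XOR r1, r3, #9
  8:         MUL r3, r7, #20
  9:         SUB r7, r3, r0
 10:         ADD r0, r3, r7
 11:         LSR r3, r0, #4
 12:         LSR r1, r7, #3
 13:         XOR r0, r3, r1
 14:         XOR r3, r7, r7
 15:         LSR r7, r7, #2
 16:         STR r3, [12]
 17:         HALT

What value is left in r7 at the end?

MOV r1, #39 → r1=39
MOV r7, #29 → r7=29
MOV r3, #0 → r3=0
MOV r0, #35 → r0=35
LSL r3, r7, #3 → r3=29<<3=232
XOR r3, r1, r0 → r3=39^35=4
XOR r1, r3, #9 → r1=4^9=13
MUL r3, r7, #20 → r3=29*20=580
SUB r7, r3, r0 → r7=580-35=545
ADD r0, r3, r7 → r0=580+545=1125
LSR r3, r0, #4 → r3=1125>>4=70
LSR r1, r7, #3 → r1=545>>3=68
XOR r0, r3, r1 → r0=70^68=2
XOR r3, r7, r7 → r3=545^545=0
LSR r7, r7, #2 → r7=545>>2=136
STR r3, [12] → M[12]=0
halt.

136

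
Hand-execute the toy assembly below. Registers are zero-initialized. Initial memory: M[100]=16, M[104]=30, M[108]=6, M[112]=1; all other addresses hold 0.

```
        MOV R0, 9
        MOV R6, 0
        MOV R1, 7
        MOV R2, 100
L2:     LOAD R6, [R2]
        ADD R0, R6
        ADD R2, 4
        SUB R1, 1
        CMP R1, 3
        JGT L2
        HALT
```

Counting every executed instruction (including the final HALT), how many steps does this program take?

R0=9
R6=0
R1=7
R2=100
R6=M[100]=16
R0=9+16=25
R2=100+4=104
R1=7-1=6
CMP R1, 3  (cmp 6,3)
JGT L2: taken
R6=M[104]=30
R0=25+30=55
R2=104+4=108
R1=6-1=5
CMP R1, 3  (cmp 5,3)
JGT L2: taken
R6=M[108]=6
R0=55+6=61
R2=108+4=112
R1=5-1=4
CMP R1, 3  (cmp 4,3)
JGT L2: taken
R6=M[112]=1
R0=61+1=62
R2=112+4=116
R1=4-1=3
CMP R1, 3  (cmp 3,3)
JGT L2: not taken
halt.
Total executed instructions: 29.

29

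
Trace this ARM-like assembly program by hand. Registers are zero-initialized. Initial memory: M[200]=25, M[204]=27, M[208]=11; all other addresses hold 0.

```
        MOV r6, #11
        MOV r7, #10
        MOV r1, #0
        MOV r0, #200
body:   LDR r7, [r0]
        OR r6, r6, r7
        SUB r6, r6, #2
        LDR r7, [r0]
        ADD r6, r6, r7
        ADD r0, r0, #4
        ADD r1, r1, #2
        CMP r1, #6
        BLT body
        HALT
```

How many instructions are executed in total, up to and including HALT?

MOV r6, #11 → r6=11
MOV r7, #10 → r7=10
MOV r1, #0 → r1=0
MOV r0, #200 → r0=200
LDR r7, [r0] → r7=M[200]=25
OR r6, r6, r7 → r6=11|25=27
SUB r6, r6, #2 → r6=27-2=25
LDR r7, [r0] → r7=M[200]=25
ADD r6, r6, r7 → r6=25+25=50
ADD r0, r0, #4 → r0=200+4=204
ADD r1, r1, #2 → r1=0+2=2
CMP r1, #6  (cmp 2,6)
BLT body: taken
LDR r7, [r0] → r7=M[204]=27
OR r6, r6, r7 → r6=50|27=59
SUB r6, r6, #2 → r6=59-2=57
LDR r7, [r0] → r7=M[204]=27
ADD r6, r6, r7 → r6=57+27=84
ADD r0, r0, #4 → r0=204+4=208
ADD r1, r1, #2 → r1=2+2=4
CMP r1, #6  (cmp 4,6)
BLT body: taken
LDR r7, [r0] → r7=M[208]=11
OR r6, r6, r7 → r6=84|11=95
SUB r6, r6, #2 → r6=95-2=93
LDR r7, [r0] → r7=M[208]=11
ADD r6, r6, r7 → r6=93+11=104
ADD r0, r0, #4 → r0=208+4=212
ADD r1, r1, #2 → r1=4+2=6
CMP r1, #6  (cmp 6,6)
BLT body: not taken
halt.
Total executed instructions: 32.

32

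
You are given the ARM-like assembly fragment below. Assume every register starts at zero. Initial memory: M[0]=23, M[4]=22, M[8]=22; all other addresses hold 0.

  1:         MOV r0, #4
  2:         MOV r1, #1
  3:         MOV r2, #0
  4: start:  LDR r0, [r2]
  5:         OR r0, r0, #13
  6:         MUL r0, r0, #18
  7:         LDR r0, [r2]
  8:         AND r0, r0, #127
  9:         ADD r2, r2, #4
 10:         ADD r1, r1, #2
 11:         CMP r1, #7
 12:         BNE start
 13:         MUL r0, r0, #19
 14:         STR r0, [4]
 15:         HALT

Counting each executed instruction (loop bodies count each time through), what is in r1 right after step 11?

3

after MOV r0, #4: r0=4
after MOV r1, #1: r1=1
after MOV r2, #0: r2=0
after LDR r0, [r2]: r0=M[0]=23
after OR r0, r0, #13: r0=23|13=31
after MUL r0, r0, #18: r0=31*18=558
after LDR r0, [r2]: r0=M[0]=23
after AND r0, r0, #127: r0=23&127=23
after ADD r2, r2, #4: r2=0+4=4
after ADD r1, r1, #2: r1=1+2=3
CMP r1, #7  (cmp 3,7)
After step 11: r1 = 3.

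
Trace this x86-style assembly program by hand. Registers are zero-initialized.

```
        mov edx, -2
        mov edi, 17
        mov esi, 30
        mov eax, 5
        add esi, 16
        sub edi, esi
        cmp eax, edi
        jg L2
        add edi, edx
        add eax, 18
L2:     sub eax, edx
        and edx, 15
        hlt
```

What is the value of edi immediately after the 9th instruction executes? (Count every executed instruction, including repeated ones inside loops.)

after mov edx, -2: edx=-2
after mov edi, 17: edi=17
after mov esi, 30: esi=30
after mov eax, 5: eax=5
after add esi, 16: esi=30+16=46
after sub edi, esi: edi=17-46=-29
cmp eax, edi  (cmp 5,-29)
jg L2: taken
after sub eax, edx: eax=5-(-2)=7
After step 9: edi = -29.

-29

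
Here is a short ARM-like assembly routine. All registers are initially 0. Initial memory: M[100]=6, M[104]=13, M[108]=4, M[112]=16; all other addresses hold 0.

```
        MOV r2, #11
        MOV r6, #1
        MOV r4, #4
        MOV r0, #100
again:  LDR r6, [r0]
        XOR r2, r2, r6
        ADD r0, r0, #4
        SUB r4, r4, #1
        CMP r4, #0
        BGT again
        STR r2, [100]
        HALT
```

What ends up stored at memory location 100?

r2=11
r6=1
r4=4
r0=100
r6=M[100]=6
r2=11^6=13
r0=100+4=104
r4=4-1=3
CMP r4, #0  (cmp 3,0)
BGT again: taken
r6=M[104]=13
r2=13^13=0
r0=104+4=108
r4=3-1=2
CMP r4, #0  (cmp 2,0)
BGT again: taken
r6=M[108]=4
r2=0^4=4
r0=108+4=112
r4=2-1=1
CMP r4, #0  (cmp 1,0)
BGT again: taken
r6=M[112]=16
r2=4^16=20
r0=112+4=116
r4=1-1=0
CMP r4, #0  (cmp 0,0)
BGT again: not taken
STR r2, [100] → M[100]=20
halt.

20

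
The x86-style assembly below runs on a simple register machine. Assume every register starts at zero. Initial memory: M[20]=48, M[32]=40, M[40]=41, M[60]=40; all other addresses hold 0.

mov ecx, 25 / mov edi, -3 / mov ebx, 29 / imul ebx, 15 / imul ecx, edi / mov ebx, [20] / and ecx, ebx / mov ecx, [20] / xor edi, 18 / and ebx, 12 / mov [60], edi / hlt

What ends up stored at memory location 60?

after mov ecx, 25: ecx=25
after mov edi, -3: edi=-3
after mov ebx, 29: ebx=29
after imul ebx, 15: ebx=29*15=435
after imul ecx, edi: ecx=25*(-3)=-75
after mov ebx, [20]: ebx=M[20]=48
after and ecx, ebx: ecx=(-75)&48=48
after mov ecx, [20]: ecx=M[20]=48
after xor edi, 18: edi=(-3)^18=-17
after and ebx, 12: ebx=48&12=0
mov [60], edi → M[60]=-17
halt.

-17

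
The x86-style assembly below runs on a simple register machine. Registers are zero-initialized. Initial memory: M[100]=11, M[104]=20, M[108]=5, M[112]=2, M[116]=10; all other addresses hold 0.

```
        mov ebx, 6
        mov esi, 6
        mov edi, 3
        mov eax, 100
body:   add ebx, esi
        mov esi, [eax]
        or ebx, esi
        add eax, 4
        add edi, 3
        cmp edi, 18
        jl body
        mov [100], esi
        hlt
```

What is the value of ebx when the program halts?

74

after mov ebx, 6: ebx=6
after mov esi, 6: esi=6
after mov edi, 3: edi=3
after mov eax, 100: eax=100
after add ebx, esi: ebx=6+6=12
after mov esi, [eax]: esi=M[100]=11
after or ebx, esi: ebx=12|11=15
after add eax, 4: eax=100+4=104
after add edi, 3: edi=3+3=6
cmp edi, 18  (cmp 6,18)
jl body: taken
after add ebx, esi: ebx=15+11=26
after mov esi, [eax]: esi=M[104]=20
after or ebx, esi: ebx=26|20=30
after add eax, 4: eax=104+4=108
after add edi, 3: edi=6+3=9
cmp edi, 18  (cmp 9,18)
jl body: taken
after add ebx, esi: ebx=30+20=50
after mov esi, [eax]: esi=M[108]=5
after or ebx, esi: ebx=50|5=55
after add eax, 4: eax=108+4=112
after add edi, 3: edi=9+3=12
cmp edi, 18  (cmp 12,18)
jl body: taken
after add ebx, esi: ebx=55+5=60
after mov esi, [eax]: esi=M[112]=2
after or ebx, esi: ebx=60|2=62
after add eax, 4: eax=112+4=116
after add edi, 3: edi=12+3=15
cmp edi, 18  (cmp 15,18)
jl body: taken
after add ebx, esi: ebx=62+2=64
after mov esi, [eax]: esi=M[116]=10
after or ebx, esi: ebx=64|10=74
after add eax, 4: eax=116+4=120
after add edi, 3: edi=15+3=18
cmp edi, 18  (cmp 18,18)
jl body: not taken
mov [100], esi → M[100]=10
halt.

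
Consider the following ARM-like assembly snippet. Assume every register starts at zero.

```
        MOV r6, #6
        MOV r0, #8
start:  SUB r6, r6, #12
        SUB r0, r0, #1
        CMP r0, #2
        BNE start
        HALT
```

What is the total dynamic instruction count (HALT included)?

27

MOV r6, #6 → r6=6
MOV r0, #8 → r0=8
SUB r6, r6, #12 → r6=6-12=-6
SUB r0, r0, #1 → r0=8-1=7
CMP r0, #2  (cmp 7,2)
BNE start: taken
SUB r6, r6, #12 → r6=(-6)-12=-18
SUB r0, r0, #1 → r0=7-1=6
CMP r0, #2  (cmp 6,2)
BNE start: taken
SUB r6, r6, #12 → r6=(-18)-12=-30
SUB r0, r0, #1 → r0=6-1=5
CMP r0, #2  (cmp 5,2)
BNE start: taken
SUB r6, r6, #12 → r6=(-30)-12=-42
SUB r0, r0, #1 → r0=5-1=4
CMP r0, #2  (cmp 4,2)
BNE start: taken
SUB r6, r6, #12 → r6=(-42)-12=-54
SUB r0, r0, #1 → r0=4-1=3
CMP r0, #2  (cmp 3,2)
BNE start: taken
SUB r6, r6, #12 → r6=(-54)-12=-66
SUB r0, r0, #1 → r0=3-1=2
CMP r0, #2  (cmp 2,2)
BNE start: not taken
halt.
Total executed instructions: 27.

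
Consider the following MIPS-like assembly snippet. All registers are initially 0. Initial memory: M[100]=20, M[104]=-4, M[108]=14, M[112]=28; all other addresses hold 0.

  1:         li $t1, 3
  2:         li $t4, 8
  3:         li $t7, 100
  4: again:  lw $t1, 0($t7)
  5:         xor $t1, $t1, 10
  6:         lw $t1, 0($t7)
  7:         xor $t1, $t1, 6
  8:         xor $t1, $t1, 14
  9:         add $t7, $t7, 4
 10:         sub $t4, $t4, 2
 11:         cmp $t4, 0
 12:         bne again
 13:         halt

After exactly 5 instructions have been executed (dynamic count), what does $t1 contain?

$t1=3
$t4=8
$t7=100
$t1=M[100]=20
$t1=20^10=30
After step 5: $t1 = 30.

30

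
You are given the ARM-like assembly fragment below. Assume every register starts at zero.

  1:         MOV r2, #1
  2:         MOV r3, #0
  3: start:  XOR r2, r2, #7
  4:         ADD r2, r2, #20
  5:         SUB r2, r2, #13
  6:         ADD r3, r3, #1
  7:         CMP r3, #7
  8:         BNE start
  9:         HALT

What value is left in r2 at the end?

61

r2=1
r3=0
r2=1^7=6
r2=6+20=26
r2=26-13=13
r3=0+1=1
CMP r3, #7  (cmp 1,7)
BNE start: taken
r2=13^7=10
r2=10+20=30
r2=30-13=17
r3=1+1=2
CMP r3, #7  (cmp 2,7)
BNE start: taken
r2=17^7=22
r2=22+20=42
r2=42-13=29
r3=2+1=3
CMP r3, #7  (cmp 3,7)
BNE start: taken
r2=29^7=26
r2=26+20=46
r2=46-13=33
r3=3+1=4
CMP r3, #7  (cmp 4,7)
BNE start: taken
r2=33^7=38
r2=38+20=58
r2=58-13=45
r3=4+1=5
CMP r3, #7  (cmp 5,7)
BNE start: taken
r2=45^7=42
r2=42+20=62
r2=62-13=49
r3=5+1=6
CMP r3, #7  (cmp 6,7)
BNE start: taken
r2=49^7=54
r2=54+20=74
r2=74-13=61
r3=6+1=7
CMP r3, #7  (cmp 7,7)
BNE start: not taken
halt.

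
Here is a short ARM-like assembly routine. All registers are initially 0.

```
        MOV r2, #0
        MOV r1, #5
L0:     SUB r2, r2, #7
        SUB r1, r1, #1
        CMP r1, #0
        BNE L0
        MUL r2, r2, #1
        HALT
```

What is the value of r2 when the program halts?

after MOV r2, #0: r2=0
after MOV r1, #5: r1=5
after SUB r2, r2, #7: r2=0-7=-7
after SUB r1, r1, #1: r1=5-1=4
CMP r1, #0  (cmp 4,0)
BNE L0: taken
after SUB r2, r2, #7: r2=(-7)-7=-14
after SUB r1, r1, #1: r1=4-1=3
CMP r1, #0  (cmp 3,0)
BNE L0: taken
after SUB r2, r2, #7: r2=(-14)-7=-21
after SUB r1, r1, #1: r1=3-1=2
CMP r1, #0  (cmp 2,0)
BNE L0: taken
after SUB r2, r2, #7: r2=(-21)-7=-28
after SUB r1, r1, #1: r1=2-1=1
CMP r1, #0  (cmp 1,0)
BNE L0: taken
after SUB r2, r2, #7: r2=(-28)-7=-35
after SUB r1, r1, #1: r1=1-1=0
CMP r1, #0  (cmp 0,0)
BNE L0: not taken
after MUL r2, r2, #1: r2=(-35)*1=-35
halt.

-35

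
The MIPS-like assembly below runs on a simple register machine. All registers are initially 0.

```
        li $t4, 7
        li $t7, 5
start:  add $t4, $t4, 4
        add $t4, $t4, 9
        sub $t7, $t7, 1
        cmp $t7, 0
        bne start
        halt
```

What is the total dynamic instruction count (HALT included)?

28

li $t4, 7 → $t4=7
li $t7, 5 → $t7=5
add $t4, $t4, 4 → $t4=7+4=11
add $t4, $t4, 9 → $t4=11+9=20
sub $t7, $t7, 1 → $t7=5-1=4
cmp $t7, 0  (cmp 4,0)
bne start: taken
add $t4, $t4, 4 → $t4=20+4=24
add $t4, $t4, 9 → $t4=24+9=33
sub $t7, $t7, 1 → $t7=4-1=3
cmp $t7, 0  (cmp 3,0)
bne start: taken
add $t4, $t4, 4 → $t4=33+4=37
add $t4, $t4, 9 → $t4=37+9=46
sub $t7, $t7, 1 → $t7=3-1=2
cmp $t7, 0  (cmp 2,0)
bne start: taken
add $t4, $t4, 4 → $t4=46+4=50
add $t4, $t4, 9 → $t4=50+9=59
sub $t7, $t7, 1 → $t7=2-1=1
cmp $t7, 0  (cmp 1,0)
bne start: taken
add $t4, $t4, 4 → $t4=59+4=63
add $t4, $t4, 9 → $t4=63+9=72
sub $t7, $t7, 1 → $t7=1-1=0
cmp $t7, 0  (cmp 0,0)
bne start: not taken
halt.
Total executed instructions: 28.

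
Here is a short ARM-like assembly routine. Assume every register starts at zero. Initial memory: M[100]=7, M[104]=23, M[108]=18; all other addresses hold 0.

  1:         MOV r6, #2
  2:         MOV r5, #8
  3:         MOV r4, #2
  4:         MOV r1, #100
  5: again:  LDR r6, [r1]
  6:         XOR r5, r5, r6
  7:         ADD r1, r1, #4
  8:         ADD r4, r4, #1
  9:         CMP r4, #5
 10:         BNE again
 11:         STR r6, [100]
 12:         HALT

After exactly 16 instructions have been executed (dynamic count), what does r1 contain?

after MOV r6, #2: r6=2
after MOV r5, #8: r5=8
after MOV r4, #2: r4=2
after MOV r1, #100: r1=100
after LDR r6, [r1]: r6=M[100]=7
after XOR r5, r5, r6: r5=8^7=15
after ADD r1, r1, #4: r1=100+4=104
after ADD r4, r4, #1: r4=2+1=3
CMP r4, #5  (cmp 3,5)
BNE again: taken
after LDR r6, [r1]: r6=M[104]=23
after XOR r5, r5, r6: r5=15^23=24
after ADD r1, r1, #4: r1=104+4=108
after ADD r4, r4, #1: r4=3+1=4
CMP r4, #5  (cmp 4,5)
BNE again: taken
After step 16: r1 = 108.

108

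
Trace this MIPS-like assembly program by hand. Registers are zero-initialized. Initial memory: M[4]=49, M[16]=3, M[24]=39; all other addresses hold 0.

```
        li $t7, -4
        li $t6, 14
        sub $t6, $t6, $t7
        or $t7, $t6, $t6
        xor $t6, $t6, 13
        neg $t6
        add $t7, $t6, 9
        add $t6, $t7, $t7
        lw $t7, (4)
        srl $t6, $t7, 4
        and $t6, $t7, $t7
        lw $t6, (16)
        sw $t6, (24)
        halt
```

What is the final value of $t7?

49

after li $t7, -4: $t7=-4
after li $t6, 14: $t6=14
after sub $t6, $t6, $t7: $t6=14-(-4)=18
after or $t7, $t6, $t6: $t7=18|18=18
after xor $t6, $t6, 13: $t6=18^13=31
after neg $t6: $t6=-(31)=-31
after add $t7, $t6, 9: $t7=(-31)+9=-22
after add $t6, $t7, $t7: $t6=(-22)+(-22)=-44
after lw $t7, (4): $t7=M[4]=49
after srl $t6, $t7, 4: $t6=49>>4=3
after and $t6, $t7, $t7: $t6=49&49=49
after lw $t6, (16): $t6=M[16]=3
sw $t6, (24) → M[24]=3
halt.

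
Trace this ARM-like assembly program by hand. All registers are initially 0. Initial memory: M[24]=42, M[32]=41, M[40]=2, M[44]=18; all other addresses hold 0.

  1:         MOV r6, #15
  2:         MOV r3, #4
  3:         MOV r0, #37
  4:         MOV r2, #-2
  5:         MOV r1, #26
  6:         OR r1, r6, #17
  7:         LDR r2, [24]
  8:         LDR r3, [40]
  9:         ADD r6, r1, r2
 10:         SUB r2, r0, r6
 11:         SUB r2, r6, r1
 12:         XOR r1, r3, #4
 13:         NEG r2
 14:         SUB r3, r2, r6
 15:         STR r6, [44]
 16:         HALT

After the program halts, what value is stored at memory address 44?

after MOV r6, #15: r6=15
after MOV r3, #4: r3=4
after MOV r0, #37: r0=37
after MOV r2, #-2: r2=-2
after MOV r1, #26: r1=26
after OR r1, r6, #17: r1=15|17=31
after LDR r2, [24]: r2=M[24]=42
after LDR r3, [40]: r3=M[40]=2
after ADD r6, r1, r2: r6=31+42=73
after SUB r2, r0, r6: r2=37-73=-36
after SUB r2, r6, r1: r2=73-31=42
after XOR r1, r3, #4: r1=2^4=6
after NEG r2: r2=-(42)=-42
after SUB r3, r2, r6: r3=(-42)-73=-115
STR r6, [44] → M[44]=73
halt.

73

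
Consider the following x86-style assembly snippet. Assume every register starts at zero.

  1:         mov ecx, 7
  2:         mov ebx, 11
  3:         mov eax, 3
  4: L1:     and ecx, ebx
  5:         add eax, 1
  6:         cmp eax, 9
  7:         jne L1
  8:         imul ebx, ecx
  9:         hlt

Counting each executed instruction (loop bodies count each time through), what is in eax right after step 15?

6

ecx=7
ebx=11
eax=3
ecx=7&11=3
eax=3+1=4
cmp eax, 9  (cmp 4,9)
jne L1: taken
ecx=3&11=3
eax=4+1=5
cmp eax, 9  (cmp 5,9)
jne L1: taken
ecx=3&11=3
eax=5+1=6
cmp eax, 9  (cmp 6,9)
jne L1: taken
After step 15: eax = 6.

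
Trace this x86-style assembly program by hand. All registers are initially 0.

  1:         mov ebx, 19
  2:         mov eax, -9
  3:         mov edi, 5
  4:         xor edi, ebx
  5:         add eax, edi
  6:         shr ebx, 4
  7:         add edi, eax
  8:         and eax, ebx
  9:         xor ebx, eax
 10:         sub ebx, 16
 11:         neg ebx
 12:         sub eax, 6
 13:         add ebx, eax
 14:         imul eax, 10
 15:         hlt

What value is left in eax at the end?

mov ebx, 19 → ebx=19
mov eax, -9 → eax=-9
mov edi, 5 → edi=5
xor edi, ebx → edi=5^19=22
add eax, edi → eax=(-9)+22=13
shr ebx, 4 → ebx=19>>4=1
add edi, eax → edi=22+13=35
and eax, ebx → eax=13&1=1
xor ebx, eax → ebx=1^1=0
sub ebx, 16 → ebx=0-16=-16
neg ebx → ebx=-(-16)=16
sub eax, 6 → eax=1-6=-5
add ebx, eax → ebx=16+(-5)=11
imul eax, 10 → eax=(-5)*10=-50
halt.

-50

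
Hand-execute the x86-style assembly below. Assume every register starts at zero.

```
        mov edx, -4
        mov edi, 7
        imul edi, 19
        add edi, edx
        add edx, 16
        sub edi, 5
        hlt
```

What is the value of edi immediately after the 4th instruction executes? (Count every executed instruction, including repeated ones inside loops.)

129

after mov edx, -4: edx=-4
after mov edi, 7: edi=7
after imul edi, 19: edi=7*19=133
after add edi, edx: edi=133+(-4)=129
After step 4: edi = 129.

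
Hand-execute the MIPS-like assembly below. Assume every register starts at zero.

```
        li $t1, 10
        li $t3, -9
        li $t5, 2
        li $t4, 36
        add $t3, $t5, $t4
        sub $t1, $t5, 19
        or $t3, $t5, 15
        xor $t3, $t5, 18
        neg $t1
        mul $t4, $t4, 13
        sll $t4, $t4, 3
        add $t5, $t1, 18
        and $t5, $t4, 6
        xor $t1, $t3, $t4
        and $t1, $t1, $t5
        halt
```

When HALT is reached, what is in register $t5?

li $t1, 10 → $t1=10
li $t3, -9 → $t3=-9
li $t5, 2 → $t5=2
li $t4, 36 → $t4=36
add $t3, $t5, $t4 → $t3=2+36=38
sub $t1, $t5, 19 → $t1=2-19=-17
or $t3, $t5, 15 → $t3=2|15=15
xor $t3, $t5, 18 → $t3=2^18=16
neg $t1 → $t1=-(-17)=17
mul $t4, $t4, 13 → $t4=36*13=468
sll $t4, $t4, 3 → $t4=468<<3=3744
add $t5, $t1, 18 → $t5=17+18=35
and $t5, $t4, 6 → $t5=3744&6=0
xor $t1, $t3, $t4 → $t1=16^3744=3760
and $t1, $t1, $t5 → $t1=3760&0=0
halt.

0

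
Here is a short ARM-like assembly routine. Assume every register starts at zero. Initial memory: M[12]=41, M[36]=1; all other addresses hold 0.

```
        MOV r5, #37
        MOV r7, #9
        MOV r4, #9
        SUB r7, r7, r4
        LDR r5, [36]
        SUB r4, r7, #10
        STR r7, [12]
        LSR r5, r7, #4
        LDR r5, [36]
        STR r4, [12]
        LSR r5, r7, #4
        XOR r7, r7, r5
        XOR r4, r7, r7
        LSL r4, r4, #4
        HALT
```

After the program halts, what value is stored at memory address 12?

after MOV r5, #37: r5=37
after MOV r7, #9: r7=9
after MOV r4, #9: r4=9
after SUB r7, r7, r4: r7=9-9=0
after LDR r5, [36]: r5=M[36]=1
after SUB r4, r7, #10: r4=0-10=-10
STR r7, [12] → M[12]=0
after LSR r5, r7, #4: r5=0>>4=0
after LDR r5, [36]: r5=M[36]=1
STR r4, [12] → M[12]=-10
after LSR r5, r7, #4: r5=0>>4=0
after XOR r7, r7, r5: r7=0^0=0
after XOR r4, r7, r7: r4=0^0=0
after LSL r4, r4, #4: r4=0<<4=0
halt.

-10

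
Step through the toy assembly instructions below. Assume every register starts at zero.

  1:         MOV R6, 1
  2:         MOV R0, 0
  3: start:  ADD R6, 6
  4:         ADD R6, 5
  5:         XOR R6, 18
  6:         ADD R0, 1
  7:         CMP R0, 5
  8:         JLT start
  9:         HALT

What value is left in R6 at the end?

74

after MOV R6, 1: R6=1
after MOV R0, 0: R0=0
after ADD R6, 6: R6=1+6=7
after ADD R6, 5: R6=7+5=12
after XOR R6, 18: R6=12^18=30
after ADD R0, 1: R0=0+1=1
CMP R0, 5  (cmp 1,5)
JLT start: taken
after ADD R6, 6: R6=30+6=36
after ADD R6, 5: R6=36+5=41
after XOR R6, 18: R6=41^18=59
after ADD R0, 1: R0=1+1=2
CMP R0, 5  (cmp 2,5)
JLT start: taken
after ADD R6, 6: R6=59+6=65
after ADD R6, 5: R6=65+5=70
after XOR R6, 18: R6=70^18=84
after ADD R0, 1: R0=2+1=3
CMP R0, 5  (cmp 3,5)
JLT start: taken
after ADD R6, 6: R6=84+6=90
after ADD R6, 5: R6=90+5=95
after XOR R6, 18: R6=95^18=77
after ADD R0, 1: R0=3+1=4
CMP R0, 5  (cmp 4,5)
JLT start: taken
after ADD R6, 6: R6=77+6=83
after ADD R6, 5: R6=83+5=88
after XOR R6, 18: R6=88^18=74
after ADD R0, 1: R0=4+1=5
CMP R0, 5  (cmp 5,5)
JLT start: not taken
halt.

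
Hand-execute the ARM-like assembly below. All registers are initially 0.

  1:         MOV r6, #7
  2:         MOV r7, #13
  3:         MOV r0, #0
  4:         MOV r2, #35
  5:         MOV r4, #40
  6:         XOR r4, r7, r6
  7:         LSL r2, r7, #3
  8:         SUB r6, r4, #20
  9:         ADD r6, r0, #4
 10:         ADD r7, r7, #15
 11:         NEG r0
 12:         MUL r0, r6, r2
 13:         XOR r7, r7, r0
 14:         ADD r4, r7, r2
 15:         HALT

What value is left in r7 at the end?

444

after MOV r6, #7: r6=7
after MOV r7, #13: r7=13
after MOV r0, #0: r0=0
after MOV r2, #35: r2=35
after MOV r4, #40: r4=40
after XOR r4, r7, r6: r4=13^7=10
after LSL r2, r7, #3: r2=13<<3=104
after SUB r6, r4, #20: r6=10-20=-10
after ADD r6, r0, #4: r6=0+4=4
after ADD r7, r7, #15: r7=13+15=28
after NEG r0: r0=-(0)=0
after MUL r0, r6, r2: r0=4*104=416
after XOR r7, r7, r0: r7=28^416=444
after ADD r4, r7, r2: r4=444+104=548
halt.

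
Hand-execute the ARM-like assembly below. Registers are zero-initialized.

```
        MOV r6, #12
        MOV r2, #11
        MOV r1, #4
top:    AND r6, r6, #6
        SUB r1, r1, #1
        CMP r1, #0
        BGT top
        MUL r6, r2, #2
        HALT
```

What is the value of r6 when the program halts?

after MOV r6, #12: r6=12
after MOV r2, #11: r2=11
after MOV r1, #4: r1=4
after AND r6, r6, #6: r6=12&6=4
after SUB r1, r1, #1: r1=4-1=3
CMP r1, #0  (cmp 3,0)
BGT top: taken
after AND r6, r6, #6: r6=4&6=4
after SUB r1, r1, #1: r1=3-1=2
CMP r1, #0  (cmp 2,0)
BGT top: taken
after AND r6, r6, #6: r6=4&6=4
after SUB r1, r1, #1: r1=2-1=1
CMP r1, #0  (cmp 1,0)
BGT top: taken
after AND r6, r6, #6: r6=4&6=4
after SUB r1, r1, #1: r1=1-1=0
CMP r1, #0  (cmp 0,0)
BGT top: not taken
after MUL r6, r2, #2: r6=11*2=22
halt.

22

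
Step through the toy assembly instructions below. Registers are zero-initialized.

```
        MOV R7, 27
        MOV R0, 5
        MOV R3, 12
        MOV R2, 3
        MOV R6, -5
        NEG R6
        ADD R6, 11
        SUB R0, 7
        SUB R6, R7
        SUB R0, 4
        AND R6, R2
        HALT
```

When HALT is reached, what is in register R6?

after MOV R7, 27: R7=27
after MOV R0, 5: R0=5
after MOV R3, 12: R3=12
after MOV R2, 3: R2=3
after MOV R6, -5: R6=-5
after NEG R6: R6=-(-5)=5
after ADD R6, 11: R6=5+11=16
after SUB R0, 7: R0=5-7=-2
after SUB R6, R7: R6=16-27=-11
after SUB R0, 4: R0=(-2)-4=-6
after AND R6, R2: R6=(-11)&3=1
halt.

1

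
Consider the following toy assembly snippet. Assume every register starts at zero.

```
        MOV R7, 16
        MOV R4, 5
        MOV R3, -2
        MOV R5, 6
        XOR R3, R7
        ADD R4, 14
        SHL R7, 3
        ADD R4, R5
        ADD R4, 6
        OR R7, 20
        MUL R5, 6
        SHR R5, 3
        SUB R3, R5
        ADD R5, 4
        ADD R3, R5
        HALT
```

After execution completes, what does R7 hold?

148

R7=16
R4=5
R3=-2
R5=6
R3=(-2)^16=-18
R4=5+14=19
R7=16<<3=128
R4=19+6=25
R4=25+6=31
R7=128|20=148
R5=6*6=36
R5=36>>3=4
R3=(-18)-4=-22
R5=4+4=8
R3=(-22)+8=-14
halt.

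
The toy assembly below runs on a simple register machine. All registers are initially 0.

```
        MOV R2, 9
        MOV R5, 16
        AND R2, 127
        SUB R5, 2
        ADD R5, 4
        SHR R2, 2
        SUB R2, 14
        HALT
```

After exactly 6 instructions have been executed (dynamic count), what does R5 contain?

MOV R2, 9 → R2=9
MOV R5, 16 → R5=16
AND R2, 127 → R2=9&127=9
SUB R5, 2 → R5=16-2=14
ADD R5, 4 → R5=14+4=18
SHR R2, 2 → R2=9>>2=2
After step 6: R5 = 18.

18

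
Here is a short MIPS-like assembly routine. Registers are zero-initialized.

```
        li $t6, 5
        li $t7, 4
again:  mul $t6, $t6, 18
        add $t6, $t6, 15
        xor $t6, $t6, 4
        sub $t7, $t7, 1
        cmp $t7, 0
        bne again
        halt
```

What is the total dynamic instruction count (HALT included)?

after li $t6, 5: $t6=5
after li $t7, 4: $t7=4
after mul $t6, $t6, 18: $t6=5*18=90
after add $t6, $t6, 15: $t6=90+15=105
after xor $t6, $t6, 4: $t6=105^4=109
after sub $t7, $t7, 1: $t7=4-1=3
cmp $t7, 0  (cmp 3,0)
bne again: taken
after mul $t6, $t6, 18: $t6=109*18=1962
after add $t6, $t6, 15: $t6=1962+15=1977
after xor $t6, $t6, 4: $t6=1977^4=1981
after sub $t7, $t7, 1: $t7=3-1=2
cmp $t7, 0  (cmp 2,0)
bne again: taken
after mul $t6, $t6, 18: $t6=1981*18=35658
after add $t6, $t6, 15: $t6=35658+15=35673
after xor $t6, $t6, 4: $t6=35673^4=35677
after sub $t7, $t7, 1: $t7=2-1=1
cmp $t7, 0  (cmp 1,0)
bne again: taken
after mul $t6, $t6, 18: $t6=35677*18=642186
after add $t6, $t6, 15: $t6=642186+15=642201
after xor $t6, $t6, 4: $t6=642201^4=642205
after sub $t7, $t7, 1: $t7=1-1=0
cmp $t7, 0  (cmp 0,0)
bne again: not taken
halt.
Total executed instructions: 27.

27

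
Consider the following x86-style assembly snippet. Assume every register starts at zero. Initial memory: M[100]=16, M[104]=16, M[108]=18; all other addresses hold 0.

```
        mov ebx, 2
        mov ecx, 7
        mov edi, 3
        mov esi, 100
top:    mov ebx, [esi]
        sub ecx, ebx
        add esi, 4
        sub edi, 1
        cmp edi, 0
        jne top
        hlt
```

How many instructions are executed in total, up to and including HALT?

23

ebx=2
ecx=7
edi=3
esi=100
ebx=M[100]=16
ecx=7-16=-9
esi=100+4=104
edi=3-1=2
cmp edi, 0  (cmp 2,0)
jne top: taken
ebx=M[104]=16
ecx=(-9)-16=-25
esi=104+4=108
edi=2-1=1
cmp edi, 0  (cmp 1,0)
jne top: taken
ebx=M[108]=18
ecx=(-25)-18=-43
esi=108+4=112
edi=1-1=0
cmp edi, 0  (cmp 0,0)
jne top: not taken
halt.
Total executed instructions: 23.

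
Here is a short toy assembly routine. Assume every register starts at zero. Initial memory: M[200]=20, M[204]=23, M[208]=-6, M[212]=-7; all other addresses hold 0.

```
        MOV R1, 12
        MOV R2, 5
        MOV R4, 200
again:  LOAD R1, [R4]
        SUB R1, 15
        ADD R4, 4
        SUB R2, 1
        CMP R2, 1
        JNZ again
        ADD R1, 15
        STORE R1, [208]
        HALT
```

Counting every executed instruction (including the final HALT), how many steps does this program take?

R1=12
R2=5
R4=200
R1=M[200]=20
R1=20-15=5
R4=200+4=204
R2=5-1=4
CMP R2, 1  (cmp 4,1)
JNZ again: taken
R1=M[204]=23
R1=23-15=8
R4=204+4=208
R2=4-1=3
CMP R2, 1  (cmp 3,1)
JNZ again: taken
R1=M[208]=-6
R1=(-6)-15=-21
R4=208+4=212
R2=3-1=2
CMP R2, 1  (cmp 2,1)
JNZ again: taken
R1=M[212]=-7
R1=(-7)-15=-22
R4=212+4=216
R2=2-1=1
CMP R2, 1  (cmp 1,1)
JNZ again: not taken
R1=(-22)+15=-7
STORE R1, [208] → M[208]=-7
halt.
Total executed instructions: 30.

30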